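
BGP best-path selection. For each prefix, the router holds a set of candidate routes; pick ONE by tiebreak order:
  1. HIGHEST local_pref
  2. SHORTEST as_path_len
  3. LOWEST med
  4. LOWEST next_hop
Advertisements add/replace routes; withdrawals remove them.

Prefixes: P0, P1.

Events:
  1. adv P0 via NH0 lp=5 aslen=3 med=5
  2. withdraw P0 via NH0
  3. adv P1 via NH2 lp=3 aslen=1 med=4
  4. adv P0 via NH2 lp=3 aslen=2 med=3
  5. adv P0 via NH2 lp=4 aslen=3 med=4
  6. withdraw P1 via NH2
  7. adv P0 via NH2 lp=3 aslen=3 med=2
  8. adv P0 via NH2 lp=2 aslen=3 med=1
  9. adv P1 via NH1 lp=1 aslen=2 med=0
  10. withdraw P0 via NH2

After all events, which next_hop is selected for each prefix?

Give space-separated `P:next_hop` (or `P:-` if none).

Answer: P0:- P1:NH1

Derivation:
Op 1: best P0=NH0 P1=-
Op 2: best P0=- P1=-
Op 3: best P0=- P1=NH2
Op 4: best P0=NH2 P1=NH2
Op 5: best P0=NH2 P1=NH2
Op 6: best P0=NH2 P1=-
Op 7: best P0=NH2 P1=-
Op 8: best P0=NH2 P1=-
Op 9: best P0=NH2 P1=NH1
Op 10: best P0=- P1=NH1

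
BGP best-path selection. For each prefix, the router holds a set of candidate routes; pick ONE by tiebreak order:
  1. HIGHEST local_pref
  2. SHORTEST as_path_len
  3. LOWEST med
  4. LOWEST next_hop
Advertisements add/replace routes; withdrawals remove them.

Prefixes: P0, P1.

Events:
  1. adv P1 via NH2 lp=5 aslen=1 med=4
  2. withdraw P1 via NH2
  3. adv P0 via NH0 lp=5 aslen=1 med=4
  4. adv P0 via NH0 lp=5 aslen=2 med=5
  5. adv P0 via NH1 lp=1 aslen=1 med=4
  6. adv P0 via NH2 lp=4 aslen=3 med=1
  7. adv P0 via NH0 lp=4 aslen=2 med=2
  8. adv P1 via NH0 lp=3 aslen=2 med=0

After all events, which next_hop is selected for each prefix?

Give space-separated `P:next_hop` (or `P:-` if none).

Answer: P0:NH0 P1:NH0

Derivation:
Op 1: best P0=- P1=NH2
Op 2: best P0=- P1=-
Op 3: best P0=NH0 P1=-
Op 4: best P0=NH0 P1=-
Op 5: best P0=NH0 P1=-
Op 6: best P0=NH0 P1=-
Op 7: best P0=NH0 P1=-
Op 8: best P0=NH0 P1=NH0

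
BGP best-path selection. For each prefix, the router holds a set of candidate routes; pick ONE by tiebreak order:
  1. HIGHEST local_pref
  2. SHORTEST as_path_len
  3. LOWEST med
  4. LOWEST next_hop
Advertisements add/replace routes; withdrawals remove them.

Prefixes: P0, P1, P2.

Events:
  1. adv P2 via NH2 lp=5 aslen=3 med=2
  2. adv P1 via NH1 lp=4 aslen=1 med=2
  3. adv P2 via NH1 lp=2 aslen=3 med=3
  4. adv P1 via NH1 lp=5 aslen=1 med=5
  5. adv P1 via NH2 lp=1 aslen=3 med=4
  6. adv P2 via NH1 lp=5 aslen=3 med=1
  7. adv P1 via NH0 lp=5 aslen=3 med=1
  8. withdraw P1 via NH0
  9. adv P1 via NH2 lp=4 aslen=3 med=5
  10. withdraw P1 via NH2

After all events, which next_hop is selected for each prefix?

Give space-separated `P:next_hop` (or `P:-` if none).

Op 1: best P0=- P1=- P2=NH2
Op 2: best P0=- P1=NH1 P2=NH2
Op 3: best P0=- P1=NH1 P2=NH2
Op 4: best P0=- P1=NH1 P2=NH2
Op 5: best P0=- P1=NH1 P2=NH2
Op 6: best P0=- P1=NH1 P2=NH1
Op 7: best P0=- P1=NH1 P2=NH1
Op 8: best P0=- P1=NH1 P2=NH1
Op 9: best P0=- P1=NH1 P2=NH1
Op 10: best P0=- P1=NH1 P2=NH1

Answer: P0:- P1:NH1 P2:NH1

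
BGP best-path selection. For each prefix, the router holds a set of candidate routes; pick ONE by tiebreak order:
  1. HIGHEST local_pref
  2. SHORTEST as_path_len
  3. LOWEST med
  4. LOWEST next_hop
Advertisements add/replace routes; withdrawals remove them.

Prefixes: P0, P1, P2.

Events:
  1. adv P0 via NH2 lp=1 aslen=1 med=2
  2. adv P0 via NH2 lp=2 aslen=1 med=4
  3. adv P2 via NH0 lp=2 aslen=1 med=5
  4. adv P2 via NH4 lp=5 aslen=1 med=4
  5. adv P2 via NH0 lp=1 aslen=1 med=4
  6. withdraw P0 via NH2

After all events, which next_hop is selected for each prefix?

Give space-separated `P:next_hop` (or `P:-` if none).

Op 1: best P0=NH2 P1=- P2=-
Op 2: best P0=NH2 P1=- P2=-
Op 3: best P0=NH2 P1=- P2=NH0
Op 4: best P0=NH2 P1=- P2=NH4
Op 5: best P0=NH2 P1=- P2=NH4
Op 6: best P0=- P1=- P2=NH4

Answer: P0:- P1:- P2:NH4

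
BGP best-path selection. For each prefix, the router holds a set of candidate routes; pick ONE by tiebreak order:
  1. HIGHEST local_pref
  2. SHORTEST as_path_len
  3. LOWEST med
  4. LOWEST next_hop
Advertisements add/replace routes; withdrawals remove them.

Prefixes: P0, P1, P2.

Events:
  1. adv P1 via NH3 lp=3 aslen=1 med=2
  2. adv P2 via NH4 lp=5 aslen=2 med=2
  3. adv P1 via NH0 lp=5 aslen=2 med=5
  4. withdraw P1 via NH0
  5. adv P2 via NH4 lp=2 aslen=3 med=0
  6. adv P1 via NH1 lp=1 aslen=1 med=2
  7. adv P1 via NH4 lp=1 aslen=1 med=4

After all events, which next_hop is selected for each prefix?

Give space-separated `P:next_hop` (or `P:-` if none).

Answer: P0:- P1:NH3 P2:NH4

Derivation:
Op 1: best P0=- P1=NH3 P2=-
Op 2: best P0=- P1=NH3 P2=NH4
Op 3: best P0=- P1=NH0 P2=NH4
Op 4: best P0=- P1=NH3 P2=NH4
Op 5: best P0=- P1=NH3 P2=NH4
Op 6: best P0=- P1=NH3 P2=NH4
Op 7: best P0=- P1=NH3 P2=NH4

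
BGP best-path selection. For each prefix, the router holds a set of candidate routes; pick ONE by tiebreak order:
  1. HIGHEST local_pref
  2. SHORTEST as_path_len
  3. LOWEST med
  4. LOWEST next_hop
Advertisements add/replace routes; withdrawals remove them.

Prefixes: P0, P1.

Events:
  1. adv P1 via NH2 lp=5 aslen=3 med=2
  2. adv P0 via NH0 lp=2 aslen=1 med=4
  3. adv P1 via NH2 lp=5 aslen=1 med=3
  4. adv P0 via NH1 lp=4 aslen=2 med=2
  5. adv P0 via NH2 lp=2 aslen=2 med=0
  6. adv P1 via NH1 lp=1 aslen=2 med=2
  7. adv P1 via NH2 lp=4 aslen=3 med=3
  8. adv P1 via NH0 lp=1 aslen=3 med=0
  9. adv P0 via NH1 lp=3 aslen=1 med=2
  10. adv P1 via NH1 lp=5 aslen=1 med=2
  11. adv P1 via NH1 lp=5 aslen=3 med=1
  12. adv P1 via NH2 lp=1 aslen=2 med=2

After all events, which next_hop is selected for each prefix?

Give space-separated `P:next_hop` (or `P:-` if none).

Op 1: best P0=- P1=NH2
Op 2: best P0=NH0 P1=NH2
Op 3: best P0=NH0 P1=NH2
Op 4: best P0=NH1 P1=NH2
Op 5: best P0=NH1 P1=NH2
Op 6: best P0=NH1 P1=NH2
Op 7: best P0=NH1 P1=NH2
Op 8: best P0=NH1 P1=NH2
Op 9: best P0=NH1 P1=NH2
Op 10: best P0=NH1 P1=NH1
Op 11: best P0=NH1 P1=NH1
Op 12: best P0=NH1 P1=NH1

Answer: P0:NH1 P1:NH1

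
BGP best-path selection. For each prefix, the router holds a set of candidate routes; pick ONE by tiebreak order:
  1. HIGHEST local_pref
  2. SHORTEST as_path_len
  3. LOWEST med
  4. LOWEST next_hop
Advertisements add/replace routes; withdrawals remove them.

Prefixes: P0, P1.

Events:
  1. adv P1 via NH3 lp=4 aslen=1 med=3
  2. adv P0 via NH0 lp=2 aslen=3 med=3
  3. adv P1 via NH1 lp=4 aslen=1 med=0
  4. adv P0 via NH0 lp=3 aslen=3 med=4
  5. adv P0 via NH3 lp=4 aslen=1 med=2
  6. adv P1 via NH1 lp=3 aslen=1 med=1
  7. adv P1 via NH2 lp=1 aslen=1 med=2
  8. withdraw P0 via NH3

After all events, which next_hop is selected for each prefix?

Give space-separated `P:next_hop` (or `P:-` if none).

Answer: P0:NH0 P1:NH3

Derivation:
Op 1: best P0=- P1=NH3
Op 2: best P0=NH0 P1=NH3
Op 3: best P0=NH0 P1=NH1
Op 4: best P0=NH0 P1=NH1
Op 5: best P0=NH3 P1=NH1
Op 6: best P0=NH3 P1=NH3
Op 7: best P0=NH3 P1=NH3
Op 8: best P0=NH0 P1=NH3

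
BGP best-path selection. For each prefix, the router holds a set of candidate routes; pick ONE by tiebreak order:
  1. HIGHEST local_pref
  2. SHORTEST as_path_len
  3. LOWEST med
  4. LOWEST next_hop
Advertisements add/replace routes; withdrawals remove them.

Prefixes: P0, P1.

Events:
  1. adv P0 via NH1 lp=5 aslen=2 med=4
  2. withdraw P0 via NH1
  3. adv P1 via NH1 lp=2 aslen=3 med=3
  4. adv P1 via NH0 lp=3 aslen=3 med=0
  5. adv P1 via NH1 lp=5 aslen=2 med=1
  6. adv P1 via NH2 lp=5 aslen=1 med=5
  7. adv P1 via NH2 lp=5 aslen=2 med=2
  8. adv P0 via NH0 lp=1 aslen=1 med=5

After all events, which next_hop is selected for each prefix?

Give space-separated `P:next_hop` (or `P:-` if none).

Answer: P0:NH0 P1:NH1

Derivation:
Op 1: best P0=NH1 P1=-
Op 2: best P0=- P1=-
Op 3: best P0=- P1=NH1
Op 4: best P0=- P1=NH0
Op 5: best P0=- P1=NH1
Op 6: best P0=- P1=NH2
Op 7: best P0=- P1=NH1
Op 8: best P0=NH0 P1=NH1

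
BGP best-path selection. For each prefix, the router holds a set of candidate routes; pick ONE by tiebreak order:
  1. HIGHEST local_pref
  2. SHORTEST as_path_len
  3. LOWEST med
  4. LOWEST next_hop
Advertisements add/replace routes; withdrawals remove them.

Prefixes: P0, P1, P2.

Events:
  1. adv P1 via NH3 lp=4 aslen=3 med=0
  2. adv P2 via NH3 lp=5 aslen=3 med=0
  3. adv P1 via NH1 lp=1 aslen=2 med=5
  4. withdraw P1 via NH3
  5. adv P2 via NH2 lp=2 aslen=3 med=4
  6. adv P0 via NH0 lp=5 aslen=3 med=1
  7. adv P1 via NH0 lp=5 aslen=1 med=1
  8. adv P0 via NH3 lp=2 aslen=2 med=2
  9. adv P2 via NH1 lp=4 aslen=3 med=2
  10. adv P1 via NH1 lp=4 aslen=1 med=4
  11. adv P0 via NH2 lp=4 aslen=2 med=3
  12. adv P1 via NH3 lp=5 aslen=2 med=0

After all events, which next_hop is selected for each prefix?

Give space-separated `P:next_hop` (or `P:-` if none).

Op 1: best P0=- P1=NH3 P2=-
Op 2: best P0=- P1=NH3 P2=NH3
Op 3: best P0=- P1=NH3 P2=NH3
Op 4: best P0=- P1=NH1 P2=NH3
Op 5: best P0=- P1=NH1 P2=NH3
Op 6: best P0=NH0 P1=NH1 P2=NH3
Op 7: best P0=NH0 P1=NH0 P2=NH3
Op 8: best P0=NH0 P1=NH0 P2=NH3
Op 9: best P0=NH0 P1=NH0 P2=NH3
Op 10: best P0=NH0 P1=NH0 P2=NH3
Op 11: best P0=NH0 P1=NH0 P2=NH3
Op 12: best P0=NH0 P1=NH0 P2=NH3

Answer: P0:NH0 P1:NH0 P2:NH3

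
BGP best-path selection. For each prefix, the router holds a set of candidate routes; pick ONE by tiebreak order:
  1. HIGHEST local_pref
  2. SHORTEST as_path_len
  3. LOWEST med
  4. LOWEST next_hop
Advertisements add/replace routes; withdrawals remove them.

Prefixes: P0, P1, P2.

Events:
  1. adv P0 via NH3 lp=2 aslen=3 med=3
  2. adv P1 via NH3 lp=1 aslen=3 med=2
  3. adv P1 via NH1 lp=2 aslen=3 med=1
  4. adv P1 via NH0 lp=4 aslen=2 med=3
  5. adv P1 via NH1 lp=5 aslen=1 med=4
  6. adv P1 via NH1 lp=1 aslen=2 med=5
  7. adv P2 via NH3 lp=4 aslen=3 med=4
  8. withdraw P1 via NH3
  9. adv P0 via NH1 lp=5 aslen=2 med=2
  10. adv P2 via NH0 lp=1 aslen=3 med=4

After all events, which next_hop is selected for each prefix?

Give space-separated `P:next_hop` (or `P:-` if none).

Answer: P0:NH1 P1:NH0 P2:NH3

Derivation:
Op 1: best P0=NH3 P1=- P2=-
Op 2: best P0=NH3 P1=NH3 P2=-
Op 3: best P0=NH3 P1=NH1 P2=-
Op 4: best P0=NH3 P1=NH0 P2=-
Op 5: best P0=NH3 P1=NH1 P2=-
Op 6: best P0=NH3 P1=NH0 P2=-
Op 7: best P0=NH3 P1=NH0 P2=NH3
Op 8: best P0=NH3 P1=NH0 P2=NH3
Op 9: best P0=NH1 P1=NH0 P2=NH3
Op 10: best P0=NH1 P1=NH0 P2=NH3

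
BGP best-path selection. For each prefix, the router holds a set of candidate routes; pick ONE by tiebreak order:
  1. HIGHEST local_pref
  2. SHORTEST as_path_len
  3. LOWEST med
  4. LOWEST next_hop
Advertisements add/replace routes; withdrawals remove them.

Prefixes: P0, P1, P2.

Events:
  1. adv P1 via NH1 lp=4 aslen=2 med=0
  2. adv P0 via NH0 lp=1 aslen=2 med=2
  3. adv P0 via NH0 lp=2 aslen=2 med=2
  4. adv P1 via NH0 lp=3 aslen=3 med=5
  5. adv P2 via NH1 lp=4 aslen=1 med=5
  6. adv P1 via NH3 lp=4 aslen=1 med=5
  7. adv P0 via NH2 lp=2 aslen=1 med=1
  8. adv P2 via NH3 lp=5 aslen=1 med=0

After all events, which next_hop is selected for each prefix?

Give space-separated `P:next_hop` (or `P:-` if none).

Op 1: best P0=- P1=NH1 P2=-
Op 2: best P0=NH0 P1=NH1 P2=-
Op 3: best P0=NH0 P1=NH1 P2=-
Op 4: best P0=NH0 P1=NH1 P2=-
Op 5: best P0=NH0 P1=NH1 P2=NH1
Op 6: best P0=NH0 P1=NH3 P2=NH1
Op 7: best P0=NH2 P1=NH3 P2=NH1
Op 8: best P0=NH2 P1=NH3 P2=NH3

Answer: P0:NH2 P1:NH3 P2:NH3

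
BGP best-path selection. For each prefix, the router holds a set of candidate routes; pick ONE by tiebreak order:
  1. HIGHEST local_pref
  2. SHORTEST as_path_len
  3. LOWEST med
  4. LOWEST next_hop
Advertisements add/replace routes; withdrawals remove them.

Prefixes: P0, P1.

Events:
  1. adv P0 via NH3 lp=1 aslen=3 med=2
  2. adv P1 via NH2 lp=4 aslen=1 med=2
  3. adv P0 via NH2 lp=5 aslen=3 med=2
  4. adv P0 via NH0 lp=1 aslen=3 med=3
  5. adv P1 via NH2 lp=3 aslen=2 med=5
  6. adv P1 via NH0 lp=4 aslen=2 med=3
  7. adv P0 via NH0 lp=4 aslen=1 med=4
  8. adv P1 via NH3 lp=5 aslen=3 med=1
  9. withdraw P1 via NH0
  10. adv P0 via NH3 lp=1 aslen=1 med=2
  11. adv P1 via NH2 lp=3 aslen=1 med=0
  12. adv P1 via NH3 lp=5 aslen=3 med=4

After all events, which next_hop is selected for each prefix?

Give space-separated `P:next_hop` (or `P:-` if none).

Op 1: best P0=NH3 P1=-
Op 2: best P0=NH3 P1=NH2
Op 3: best P0=NH2 P1=NH2
Op 4: best P0=NH2 P1=NH2
Op 5: best P0=NH2 P1=NH2
Op 6: best P0=NH2 P1=NH0
Op 7: best P0=NH2 P1=NH0
Op 8: best P0=NH2 P1=NH3
Op 9: best P0=NH2 P1=NH3
Op 10: best P0=NH2 P1=NH3
Op 11: best P0=NH2 P1=NH3
Op 12: best P0=NH2 P1=NH3

Answer: P0:NH2 P1:NH3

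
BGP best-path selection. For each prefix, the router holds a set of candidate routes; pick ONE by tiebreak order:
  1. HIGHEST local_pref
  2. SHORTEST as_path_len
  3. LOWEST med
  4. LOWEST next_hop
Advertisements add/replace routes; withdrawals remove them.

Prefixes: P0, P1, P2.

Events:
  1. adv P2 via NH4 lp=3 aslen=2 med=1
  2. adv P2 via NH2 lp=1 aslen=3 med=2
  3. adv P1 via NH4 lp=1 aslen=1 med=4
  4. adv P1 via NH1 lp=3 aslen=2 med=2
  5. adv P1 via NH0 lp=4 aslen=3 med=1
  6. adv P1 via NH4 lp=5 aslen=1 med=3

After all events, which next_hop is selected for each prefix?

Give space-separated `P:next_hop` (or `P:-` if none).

Op 1: best P0=- P1=- P2=NH4
Op 2: best P0=- P1=- P2=NH4
Op 3: best P0=- P1=NH4 P2=NH4
Op 4: best P0=- P1=NH1 P2=NH4
Op 5: best P0=- P1=NH0 P2=NH4
Op 6: best P0=- P1=NH4 P2=NH4

Answer: P0:- P1:NH4 P2:NH4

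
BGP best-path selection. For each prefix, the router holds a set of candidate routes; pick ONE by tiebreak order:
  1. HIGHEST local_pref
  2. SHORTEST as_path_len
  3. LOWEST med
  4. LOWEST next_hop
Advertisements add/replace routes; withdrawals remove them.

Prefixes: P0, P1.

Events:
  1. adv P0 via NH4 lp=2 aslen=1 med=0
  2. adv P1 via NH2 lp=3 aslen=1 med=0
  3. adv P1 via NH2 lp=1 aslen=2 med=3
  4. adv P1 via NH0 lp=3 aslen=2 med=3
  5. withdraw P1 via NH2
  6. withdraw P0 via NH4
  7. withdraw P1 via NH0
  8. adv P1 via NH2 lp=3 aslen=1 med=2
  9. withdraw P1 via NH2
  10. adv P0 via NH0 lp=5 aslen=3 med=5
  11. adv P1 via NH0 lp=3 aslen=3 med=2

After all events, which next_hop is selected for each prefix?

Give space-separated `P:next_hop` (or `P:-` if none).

Answer: P0:NH0 P1:NH0

Derivation:
Op 1: best P0=NH4 P1=-
Op 2: best P0=NH4 P1=NH2
Op 3: best P0=NH4 P1=NH2
Op 4: best P0=NH4 P1=NH0
Op 5: best P0=NH4 P1=NH0
Op 6: best P0=- P1=NH0
Op 7: best P0=- P1=-
Op 8: best P0=- P1=NH2
Op 9: best P0=- P1=-
Op 10: best P0=NH0 P1=-
Op 11: best P0=NH0 P1=NH0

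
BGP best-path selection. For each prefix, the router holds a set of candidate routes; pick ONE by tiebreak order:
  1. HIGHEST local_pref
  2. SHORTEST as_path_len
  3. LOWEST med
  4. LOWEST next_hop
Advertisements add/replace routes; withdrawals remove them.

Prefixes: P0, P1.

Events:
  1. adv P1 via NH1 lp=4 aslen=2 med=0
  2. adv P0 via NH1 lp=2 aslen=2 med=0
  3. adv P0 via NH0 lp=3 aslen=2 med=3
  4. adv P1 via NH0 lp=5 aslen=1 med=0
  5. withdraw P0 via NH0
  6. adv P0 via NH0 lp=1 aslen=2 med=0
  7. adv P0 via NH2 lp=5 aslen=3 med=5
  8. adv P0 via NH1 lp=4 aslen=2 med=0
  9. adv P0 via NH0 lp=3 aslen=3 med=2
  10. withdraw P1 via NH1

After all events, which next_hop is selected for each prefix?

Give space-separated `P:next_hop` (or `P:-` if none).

Op 1: best P0=- P1=NH1
Op 2: best P0=NH1 P1=NH1
Op 3: best P0=NH0 P1=NH1
Op 4: best P0=NH0 P1=NH0
Op 5: best P0=NH1 P1=NH0
Op 6: best P0=NH1 P1=NH0
Op 7: best P0=NH2 P1=NH0
Op 8: best P0=NH2 P1=NH0
Op 9: best P0=NH2 P1=NH0
Op 10: best P0=NH2 P1=NH0

Answer: P0:NH2 P1:NH0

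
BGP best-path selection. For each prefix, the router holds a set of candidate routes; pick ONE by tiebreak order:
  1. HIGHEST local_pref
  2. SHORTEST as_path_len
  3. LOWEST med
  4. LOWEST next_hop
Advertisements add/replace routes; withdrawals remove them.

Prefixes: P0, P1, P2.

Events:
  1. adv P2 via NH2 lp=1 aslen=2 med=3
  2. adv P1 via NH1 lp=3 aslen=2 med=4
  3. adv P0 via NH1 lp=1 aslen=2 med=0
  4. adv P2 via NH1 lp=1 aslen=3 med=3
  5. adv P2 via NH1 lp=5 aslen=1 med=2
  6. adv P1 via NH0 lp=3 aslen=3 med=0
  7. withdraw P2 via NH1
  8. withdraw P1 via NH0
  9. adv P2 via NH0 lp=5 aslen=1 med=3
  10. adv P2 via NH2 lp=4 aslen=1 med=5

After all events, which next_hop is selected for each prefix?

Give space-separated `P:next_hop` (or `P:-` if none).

Op 1: best P0=- P1=- P2=NH2
Op 2: best P0=- P1=NH1 P2=NH2
Op 3: best P0=NH1 P1=NH1 P2=NH2
Op 4: best P0=NH1 P1=NH1 P2=NH2
Op 5: best P0=NH1 P1=NH1 P2=NH1
Op 6: best P0=NH1 P1=NH1 P2=NH1
Op 7: best P0=NH1 P1=NH1 P2=NH2
Op 8: best P0=NH1 P1=NH1 P2=NH2
Op 9: best P0=NH1 P1=NH1 P2=NH0
Op 10: best P0=NH1 P1=NH1 P2=NH0

Answer: P0:NH1 P1:NH1 P2:NH0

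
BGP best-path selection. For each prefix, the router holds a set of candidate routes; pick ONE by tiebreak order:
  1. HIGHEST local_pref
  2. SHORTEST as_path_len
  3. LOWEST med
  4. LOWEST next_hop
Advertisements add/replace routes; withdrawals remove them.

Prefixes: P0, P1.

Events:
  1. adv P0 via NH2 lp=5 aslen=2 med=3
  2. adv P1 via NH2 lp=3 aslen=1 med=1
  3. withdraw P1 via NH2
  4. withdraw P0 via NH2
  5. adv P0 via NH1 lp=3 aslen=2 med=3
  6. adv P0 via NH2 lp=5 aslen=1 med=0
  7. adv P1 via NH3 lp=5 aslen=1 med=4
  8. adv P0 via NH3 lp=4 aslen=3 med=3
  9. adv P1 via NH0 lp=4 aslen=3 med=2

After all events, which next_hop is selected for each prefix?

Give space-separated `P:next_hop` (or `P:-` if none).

Op 1: best P0=NH2 P1=-
Op 2: best P0=NH2 P1=NH2
Op 3: best P0=NH2 P1=-
Op 4: best P0=- P1=-
Op 5: best P0=NH1 P1=-
Op 6: best P0=NH2 P1=-
Op 7: best P0=NH2 P1=NH3
Op 8: best P0=NH2 P1=NH3
Op 9: best P0=NH2 P1=NH3

Answer: P0:NH2 P1:NH3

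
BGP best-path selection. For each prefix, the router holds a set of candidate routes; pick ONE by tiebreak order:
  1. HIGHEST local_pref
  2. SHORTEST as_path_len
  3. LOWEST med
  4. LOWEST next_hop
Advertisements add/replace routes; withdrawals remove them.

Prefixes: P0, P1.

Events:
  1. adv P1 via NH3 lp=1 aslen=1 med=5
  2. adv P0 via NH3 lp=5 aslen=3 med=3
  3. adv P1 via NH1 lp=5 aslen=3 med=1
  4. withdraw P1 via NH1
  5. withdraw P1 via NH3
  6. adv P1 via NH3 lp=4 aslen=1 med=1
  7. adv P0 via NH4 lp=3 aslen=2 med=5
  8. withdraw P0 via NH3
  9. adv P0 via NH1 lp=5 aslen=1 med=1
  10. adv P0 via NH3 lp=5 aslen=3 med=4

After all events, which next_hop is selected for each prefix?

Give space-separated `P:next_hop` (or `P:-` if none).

Op 1: best P0=- P1=NH3
Op 2: best P0=NH3 P1=NH3
Op 3: best P0=NH3 P1=NH1
Op 4: best P0=NH3 P1=NH3
Op 5: best P0=NH3 P1=-
Op 6: best P0=NH3 P1=NH3
Op 7: best P0=NH3 P1=NH3
Op 8: best P0=NH4 P1=NH3
Op 9: best P0=NH1 P1=NH3
Op 10: best P0=NH1 P1=NH3

Answer: P0:NH1 P1:NH3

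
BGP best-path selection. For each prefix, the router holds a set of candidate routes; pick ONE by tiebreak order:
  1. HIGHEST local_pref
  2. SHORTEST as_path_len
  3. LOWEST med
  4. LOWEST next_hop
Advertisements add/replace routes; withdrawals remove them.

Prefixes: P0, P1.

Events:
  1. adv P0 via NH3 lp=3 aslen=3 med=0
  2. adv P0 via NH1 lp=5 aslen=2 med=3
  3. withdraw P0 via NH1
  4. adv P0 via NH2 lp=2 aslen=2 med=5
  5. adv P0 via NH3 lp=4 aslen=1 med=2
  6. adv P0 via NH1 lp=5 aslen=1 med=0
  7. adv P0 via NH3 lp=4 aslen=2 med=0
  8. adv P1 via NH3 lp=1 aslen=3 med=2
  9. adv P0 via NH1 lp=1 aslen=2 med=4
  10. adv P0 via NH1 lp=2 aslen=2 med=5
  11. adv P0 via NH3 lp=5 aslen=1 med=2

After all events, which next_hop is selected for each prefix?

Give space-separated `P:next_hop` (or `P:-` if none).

Op 1: best P0=NH3 P1=-
Op 2: best P0=NH1 P1=-
Op 3: best P0=NH3 P1=-
Op 4: best P0=NH3 P1=-
Op 5: best P0=NH3 P1=-
Op 6: best P0=NH1 P1=-
Op 7: best P0=NH1 P1=-
Op 8: best P0=NH1 P1=NH3
Op 9: best P0=NH3 P1=NH3
Op 10: best P0=NH3 P1=NH3
Op 11: best P0=NH3 P1=NH3

Answer: P0:NH3 P1:NH3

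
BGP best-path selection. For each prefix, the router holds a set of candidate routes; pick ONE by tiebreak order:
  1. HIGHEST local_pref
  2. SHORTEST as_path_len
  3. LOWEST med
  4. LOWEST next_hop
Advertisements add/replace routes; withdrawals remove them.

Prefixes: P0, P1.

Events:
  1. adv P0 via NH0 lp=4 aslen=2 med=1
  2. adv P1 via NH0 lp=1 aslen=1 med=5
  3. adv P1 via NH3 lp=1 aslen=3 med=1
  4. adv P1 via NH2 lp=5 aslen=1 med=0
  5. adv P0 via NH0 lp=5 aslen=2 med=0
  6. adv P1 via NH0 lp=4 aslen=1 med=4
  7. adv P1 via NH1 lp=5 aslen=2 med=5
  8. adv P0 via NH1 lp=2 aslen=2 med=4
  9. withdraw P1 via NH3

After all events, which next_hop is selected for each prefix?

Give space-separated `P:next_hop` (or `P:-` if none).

Answer: P0:NH0 P1:NH2

Derivation:
Op 1: best P0=NH0 P1=-
Op 2: best P0=NH0 P1=NH0
Op 3: best P0=NH0 P1=NH0
Op 4: best P0=NH0 P1=NH2
Op 5: best P0=NH0 P1=NH2
Op 6: best P0=NH0 P1=NH2
Op 7: best P0=NH0 P1=NH2
Op 8: best P0=NH0 P1=NH2
Op 9: best P0=NH0 P1=NH2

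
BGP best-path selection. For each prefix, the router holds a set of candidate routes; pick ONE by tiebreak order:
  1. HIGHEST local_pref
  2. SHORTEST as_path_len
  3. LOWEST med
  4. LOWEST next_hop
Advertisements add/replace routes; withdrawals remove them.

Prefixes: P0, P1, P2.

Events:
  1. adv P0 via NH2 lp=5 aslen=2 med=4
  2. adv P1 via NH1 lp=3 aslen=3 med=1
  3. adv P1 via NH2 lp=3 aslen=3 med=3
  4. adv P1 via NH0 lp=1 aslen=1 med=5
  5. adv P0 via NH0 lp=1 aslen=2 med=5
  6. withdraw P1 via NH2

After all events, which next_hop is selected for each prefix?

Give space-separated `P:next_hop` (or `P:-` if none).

Op 1: best P0=NH2 P1=- P2=-
Op 2: best P0=NH2 P1=NH1 P2=-
Op 3: best P0=NH2 P1=NH1 P2=-
Op 4: best P0=NH2 P1=NH1 P2=-
Op 5: best P0=NH2 P1=NH1 P2=-
Op 6: best P0=NH2 P1=NH1 P2=-

Answer: P0:NH2 P1:NH1 P2:-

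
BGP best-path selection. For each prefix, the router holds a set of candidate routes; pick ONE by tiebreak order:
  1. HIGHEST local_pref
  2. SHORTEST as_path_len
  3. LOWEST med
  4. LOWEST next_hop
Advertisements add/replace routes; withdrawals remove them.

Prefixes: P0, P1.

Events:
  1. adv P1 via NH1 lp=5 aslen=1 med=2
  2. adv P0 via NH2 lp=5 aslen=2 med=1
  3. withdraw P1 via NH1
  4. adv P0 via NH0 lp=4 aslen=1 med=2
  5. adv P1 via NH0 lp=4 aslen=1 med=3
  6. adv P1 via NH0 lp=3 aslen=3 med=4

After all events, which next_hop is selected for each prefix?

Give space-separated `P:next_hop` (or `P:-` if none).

Answer: P0:NH2 P1:NH0

Derivation:
Op 1: best P0=- P1=NH1
Op 2: best P0=NH2 P1=NH1
Op 3: best P0=NH2 P1=-
Op 4: best P0=NH2 P1=-
Op 5: best P0=NH2 P1=NH0
Op 6: best P0=NH2 P1=NH0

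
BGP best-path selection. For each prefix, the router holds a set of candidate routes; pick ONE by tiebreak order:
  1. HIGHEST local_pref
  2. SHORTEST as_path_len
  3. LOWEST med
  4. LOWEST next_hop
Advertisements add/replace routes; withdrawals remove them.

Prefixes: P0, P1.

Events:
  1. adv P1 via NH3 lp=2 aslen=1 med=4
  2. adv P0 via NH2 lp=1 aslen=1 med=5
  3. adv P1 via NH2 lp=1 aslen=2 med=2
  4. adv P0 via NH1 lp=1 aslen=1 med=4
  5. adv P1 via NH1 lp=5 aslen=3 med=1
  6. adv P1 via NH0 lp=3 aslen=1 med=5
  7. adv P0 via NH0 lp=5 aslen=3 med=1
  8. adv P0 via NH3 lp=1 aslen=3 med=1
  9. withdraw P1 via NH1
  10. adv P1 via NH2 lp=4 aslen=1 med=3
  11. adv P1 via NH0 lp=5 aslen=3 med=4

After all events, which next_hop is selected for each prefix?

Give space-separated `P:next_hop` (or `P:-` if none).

Op 1: best P0=- P1=NH3
Op 2: best P0=NH2 P1=NH3
Op 3: best P0=NH2 P1=NH3
Op 4: best P0=NH1 P1=NH3
Op 5: best P0=NH1 P1=NH1
Op 6: best P0=NH1 P1=NH1
Op 7: best P0=NH0 P1=NH1
Op 8: best P0=NH0 P1=NH1
Op 9: best P0=NH0 P1=NH0
Op 10: best P0=NH0 P1=NH2
Op 11: best P0=NH0 P1=NH0

Answer: P0:NH0 P1:NH0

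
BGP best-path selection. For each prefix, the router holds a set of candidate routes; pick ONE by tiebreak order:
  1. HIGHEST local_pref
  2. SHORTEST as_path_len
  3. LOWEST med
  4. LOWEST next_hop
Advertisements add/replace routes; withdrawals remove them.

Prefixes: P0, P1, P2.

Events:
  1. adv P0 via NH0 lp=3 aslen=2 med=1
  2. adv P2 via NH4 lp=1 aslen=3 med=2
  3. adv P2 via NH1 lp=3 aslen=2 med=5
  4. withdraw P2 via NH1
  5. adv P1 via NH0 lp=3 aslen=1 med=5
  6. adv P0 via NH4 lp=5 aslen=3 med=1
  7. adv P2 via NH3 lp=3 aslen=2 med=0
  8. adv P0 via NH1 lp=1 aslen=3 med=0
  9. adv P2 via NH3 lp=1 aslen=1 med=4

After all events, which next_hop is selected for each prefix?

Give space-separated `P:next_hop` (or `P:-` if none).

Op 1: best P0=NH0 P1=- P2=-
Op 2: best P0=NH0 P1=- P2=NH4
Op 3: best P0=NH0 P1=- P2=NH1
Op 4: best P0=NH0 P1=- P2=NH4
Op 5: best P0=NH0 P1=NH0 P2=NH4
Op 6: best P0=NH4 P1=NH0 P2=NH4
Op 7: best P0=NH4 P1=NH0 P2=NH3
Op 8: best P0=NH4 P1=NH0 P2=NH3
Op 9: best P0=NH4 P1=NH0 P2=NH3

Answer: P0:NH4 P1:NH0 P2:NH3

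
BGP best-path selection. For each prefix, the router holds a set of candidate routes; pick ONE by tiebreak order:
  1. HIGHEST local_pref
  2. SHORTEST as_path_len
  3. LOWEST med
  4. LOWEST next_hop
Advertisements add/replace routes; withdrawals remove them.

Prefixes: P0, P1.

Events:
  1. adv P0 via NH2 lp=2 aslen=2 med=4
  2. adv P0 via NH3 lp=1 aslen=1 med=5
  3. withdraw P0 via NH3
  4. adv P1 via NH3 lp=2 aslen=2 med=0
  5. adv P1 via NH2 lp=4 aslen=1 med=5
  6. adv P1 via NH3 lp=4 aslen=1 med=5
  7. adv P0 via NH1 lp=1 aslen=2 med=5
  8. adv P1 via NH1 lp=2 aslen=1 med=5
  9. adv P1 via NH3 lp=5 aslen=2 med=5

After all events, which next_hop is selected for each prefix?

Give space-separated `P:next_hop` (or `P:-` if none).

Answer: P0:NH2 P1:NH3

Derivation:
Op 1: best P0=NH2 P1=-
Op 2: best P0=NH2 P1=-
Op 3: best P0=NH2 P1=-
Op 4: best P0=NH2 P1=NH3
Op 5: best P0=NH2 P1=NH2
Op 6: best P0=NH2 P1=NH2
Op 7: best P0=NH2 P1=NH2
Op 8: best P0=NH2 P1=NH2
Op 9: best P0=NH2 P1=NH3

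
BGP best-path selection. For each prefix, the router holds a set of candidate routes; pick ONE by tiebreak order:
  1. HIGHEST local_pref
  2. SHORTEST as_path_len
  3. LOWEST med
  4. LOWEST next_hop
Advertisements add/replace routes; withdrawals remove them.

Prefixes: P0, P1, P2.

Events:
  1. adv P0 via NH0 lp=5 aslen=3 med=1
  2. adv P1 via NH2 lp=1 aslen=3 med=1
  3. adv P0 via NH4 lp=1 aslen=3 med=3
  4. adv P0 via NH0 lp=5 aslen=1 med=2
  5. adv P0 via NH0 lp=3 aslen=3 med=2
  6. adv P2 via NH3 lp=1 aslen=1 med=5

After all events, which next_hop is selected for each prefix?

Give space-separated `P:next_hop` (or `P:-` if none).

Answer: P0:NH0 P1:NH2 P2:NH3

Derivation:
Op 1: best P0=NH0 P1=- P2=-
Op 2: best P0=NH0 P1=NH2 P2=-
Op 3: best P0=NH0 P1=NH2 P2=-
Op 4: best P0=NH0 P1=NH2 P2=-
Op 5: best P0=NH0 P1=NH2 P2=-
Op 6: best P0=NH0 P1=NH2 P2=NH3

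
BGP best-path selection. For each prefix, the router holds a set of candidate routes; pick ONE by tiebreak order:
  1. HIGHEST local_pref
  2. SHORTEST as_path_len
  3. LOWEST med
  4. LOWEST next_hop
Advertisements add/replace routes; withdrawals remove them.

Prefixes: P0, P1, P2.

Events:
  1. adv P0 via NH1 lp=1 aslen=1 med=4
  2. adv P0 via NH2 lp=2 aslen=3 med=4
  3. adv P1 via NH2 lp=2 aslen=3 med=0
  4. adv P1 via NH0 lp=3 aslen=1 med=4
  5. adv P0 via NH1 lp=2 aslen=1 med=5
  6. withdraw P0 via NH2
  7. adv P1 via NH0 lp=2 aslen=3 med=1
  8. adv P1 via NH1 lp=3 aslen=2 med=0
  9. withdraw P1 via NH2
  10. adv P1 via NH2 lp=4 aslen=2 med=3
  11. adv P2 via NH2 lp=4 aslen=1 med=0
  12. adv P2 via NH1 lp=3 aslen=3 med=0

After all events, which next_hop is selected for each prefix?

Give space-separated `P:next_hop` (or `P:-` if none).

Op 1: best P0=NH1 P1=- P2=-
Op 2: best P0=NH2 P1=- P2=-
Op 3: best P0=NH2 P1=NH2 P2=-
Op 4: best P0=NH2 P1=NH0 P2=-
Op 5: best P0=NH1 P1=NH0 P2=-
Op 6: best P0=NH1 P1=NH0 P2=-
Op 7: best P0=NH1 P1=NH2 P2=-
Op 8: best P0=NH1 P1=NH1 P2=-
Op 9: best P0=NH1 P1=NH1 P2=-
Op 10: best P0=NH1 P1=NH2 P2=-
Op 11: best P0=NH1 P1=NH2 P2=NH2
Op 12: best P0=NH1 P1=NH2 P2=NH2

Answer: P0:NH1 P1:NH2 P2:NH2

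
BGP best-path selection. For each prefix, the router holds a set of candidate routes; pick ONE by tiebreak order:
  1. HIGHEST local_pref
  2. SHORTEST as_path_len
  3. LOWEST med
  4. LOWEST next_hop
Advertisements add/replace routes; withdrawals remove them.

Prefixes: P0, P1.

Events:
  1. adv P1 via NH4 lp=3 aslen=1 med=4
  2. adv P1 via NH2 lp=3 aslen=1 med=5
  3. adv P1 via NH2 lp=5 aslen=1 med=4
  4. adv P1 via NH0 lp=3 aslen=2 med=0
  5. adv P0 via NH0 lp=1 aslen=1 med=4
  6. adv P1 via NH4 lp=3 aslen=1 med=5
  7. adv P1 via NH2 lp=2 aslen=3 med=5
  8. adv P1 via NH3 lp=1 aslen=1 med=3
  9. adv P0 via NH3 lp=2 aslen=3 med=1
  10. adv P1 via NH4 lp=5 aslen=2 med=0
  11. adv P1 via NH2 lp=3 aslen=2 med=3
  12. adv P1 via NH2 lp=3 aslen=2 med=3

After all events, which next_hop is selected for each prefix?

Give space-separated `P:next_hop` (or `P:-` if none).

Op 1: best P0=- P1=NH4
Op 2: best P0=- P1=NH4
Op 3: best P0=- P1=NH2
Op 4: best P0=- P1=NH2
Op 5: best P0=NH0 P1=NH2
Op 6: best P0=NH0 P1=NH2
Op 7: best P0=NH0 P1=NH4
Op 8: best P0=NH0 P1=NH4
Op 9: best P0=NH3 P1=NH4
Op 10: best P0=NH3 P1=NH4
Op 11: best P0=NH3 P1=NH4
Op 12: best P0=NH3 P1=NH4

Answer: P0:NH3 P1:NH4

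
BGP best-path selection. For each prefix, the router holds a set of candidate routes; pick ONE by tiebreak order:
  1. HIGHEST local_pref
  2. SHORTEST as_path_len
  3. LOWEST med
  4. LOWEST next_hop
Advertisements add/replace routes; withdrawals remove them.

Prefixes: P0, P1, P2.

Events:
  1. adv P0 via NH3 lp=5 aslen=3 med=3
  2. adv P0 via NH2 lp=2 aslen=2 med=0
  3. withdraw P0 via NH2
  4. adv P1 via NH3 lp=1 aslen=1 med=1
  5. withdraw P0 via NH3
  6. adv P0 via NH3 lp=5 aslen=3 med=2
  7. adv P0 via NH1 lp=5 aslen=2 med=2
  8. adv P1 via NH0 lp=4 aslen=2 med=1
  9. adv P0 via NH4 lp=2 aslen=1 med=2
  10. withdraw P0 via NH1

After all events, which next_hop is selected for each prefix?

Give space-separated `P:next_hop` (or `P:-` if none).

Answer: P0:NH3 P1:NH0 P2:-

Derivation:
Op 1: best P0=NH3 P1=- P2=-
Op 2: best P0=NH3 P1=- P2=-
Op 3: best P0=NH3 P1=- P2=-
Op 4: best P0=NH3 P1=NH3 P2=-
Op 5: best P0=- P1=NH3 P2=-
Op 6: best P0=NH3 P1=NH3 P2=-
Op 7: best P0=NH1 P1=NH3 P2=-
Op 8: best P0=NH1 P1=NH0 P2=-
Op 9: best P0=NH1 P1=NH0 P2=-
Op 10: best P0=NH3 P1=NH0 P2=-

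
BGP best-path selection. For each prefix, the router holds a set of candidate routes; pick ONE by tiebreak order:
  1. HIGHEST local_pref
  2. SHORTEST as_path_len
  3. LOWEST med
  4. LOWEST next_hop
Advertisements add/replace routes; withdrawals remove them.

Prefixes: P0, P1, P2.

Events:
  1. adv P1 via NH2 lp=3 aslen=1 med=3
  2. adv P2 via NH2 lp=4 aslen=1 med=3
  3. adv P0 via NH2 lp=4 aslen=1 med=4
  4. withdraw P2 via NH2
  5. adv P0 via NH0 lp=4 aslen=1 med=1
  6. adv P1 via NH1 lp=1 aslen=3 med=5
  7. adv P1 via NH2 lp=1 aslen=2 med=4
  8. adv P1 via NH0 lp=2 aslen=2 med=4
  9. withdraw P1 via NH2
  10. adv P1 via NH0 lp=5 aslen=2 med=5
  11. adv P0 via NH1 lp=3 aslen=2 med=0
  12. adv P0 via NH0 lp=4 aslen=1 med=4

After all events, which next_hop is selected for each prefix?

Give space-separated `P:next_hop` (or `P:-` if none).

Answer: P0:NH0 P1:NH0 P2:-

Derivation:
Op 1: best P0=- P1=NH2 P2=-
Op 2: best P0=- P1=NH2 P2=NH2
Op 3: best P0=NH2 P1=NH2 P2=NH2
Op 4: best P0=NH2 P1=NH2 P2=-
Op 5: best P0=NH0 P1=NH2 P2=-
Op 6: best P0=NH0 P1=NH2 P2=-
Op 7: best P0=NH0 P1=NH2 P2=-
Op 8: best P0=NH0 P1=NH0 P2=-
Op 9: best P0=NH0 P1=NH0 P2=-
Op 10: best P0=NH0 P1=NH0 P2=-
Op 11: best P0=NH0 P1=NH0 P2=-
Op 12: best P0=NH0 P1=NH0 P2=-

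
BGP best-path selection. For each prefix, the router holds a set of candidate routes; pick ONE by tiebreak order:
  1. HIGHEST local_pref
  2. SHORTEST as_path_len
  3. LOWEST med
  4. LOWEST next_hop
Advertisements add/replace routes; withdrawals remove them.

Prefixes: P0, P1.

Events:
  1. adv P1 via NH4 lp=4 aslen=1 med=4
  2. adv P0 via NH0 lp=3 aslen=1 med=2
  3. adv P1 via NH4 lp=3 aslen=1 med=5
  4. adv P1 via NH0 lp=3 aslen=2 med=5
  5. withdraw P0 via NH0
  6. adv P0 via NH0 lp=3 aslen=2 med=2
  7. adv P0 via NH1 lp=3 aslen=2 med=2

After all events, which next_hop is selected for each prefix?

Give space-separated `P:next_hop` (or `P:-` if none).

Op 1: best P0=- P1=NH4
Op 2: best P0=NH0 P1=NH4
Op 3: best P0=NH0 P1=NH4
Op 4: best P0=NH0 P1=NH4
Op 5: best P0=- P1=NH4
Op 6: best P0=NH0 P1=NH4
Op 7: best P0=NH0 P1=NH4

Answer: P0:NH0 P1:NH4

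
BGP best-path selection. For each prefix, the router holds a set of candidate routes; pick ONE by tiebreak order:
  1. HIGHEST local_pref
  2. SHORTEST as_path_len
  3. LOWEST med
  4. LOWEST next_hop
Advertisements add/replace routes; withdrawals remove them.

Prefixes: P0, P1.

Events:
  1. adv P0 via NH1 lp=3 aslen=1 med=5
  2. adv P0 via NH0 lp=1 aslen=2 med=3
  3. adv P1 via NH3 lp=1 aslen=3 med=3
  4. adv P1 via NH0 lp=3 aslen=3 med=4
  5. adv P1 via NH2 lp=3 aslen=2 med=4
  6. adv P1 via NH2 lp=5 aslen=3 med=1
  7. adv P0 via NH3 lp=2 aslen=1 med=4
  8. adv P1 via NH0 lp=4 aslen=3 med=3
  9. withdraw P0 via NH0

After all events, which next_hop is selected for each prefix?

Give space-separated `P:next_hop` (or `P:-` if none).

Answer: P0:NH1 P1:NH2

Derivation:
Op 1: best P0=NH1 P1=-
Op 2: best P0=NH1 P1=-
Op 3: best P0=NH1 P1=NH3
Op 4: best P0=NH1 P1=NH0
Op 5: best P0=NH1 P1=NH2
Op 6: best P0=NH1 P1=NH2
Op 7: best P0=NH1 P1=NH2
Op 8: best P0=NH1 P1=NH2
Op 9: best P0=NH1 P1=NH2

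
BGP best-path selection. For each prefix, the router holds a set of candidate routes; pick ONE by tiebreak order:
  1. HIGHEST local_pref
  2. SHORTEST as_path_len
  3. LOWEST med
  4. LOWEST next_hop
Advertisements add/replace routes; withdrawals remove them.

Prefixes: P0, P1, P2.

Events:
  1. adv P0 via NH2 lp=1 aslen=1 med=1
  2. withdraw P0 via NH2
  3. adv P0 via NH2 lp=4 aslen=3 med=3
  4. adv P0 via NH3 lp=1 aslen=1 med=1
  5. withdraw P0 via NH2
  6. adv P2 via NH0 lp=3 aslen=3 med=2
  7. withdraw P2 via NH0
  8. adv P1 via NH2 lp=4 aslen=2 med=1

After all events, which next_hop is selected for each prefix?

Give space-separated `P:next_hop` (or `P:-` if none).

Answer: P0:NH3 P1:NH2 P2:-

Derivation:
Op 1: best P0=NH2 P1=- P2=-
Op 2: best P0=- P1=- P2=-
Op 3: best P0=NH2 P1=- P2=-
Op 4: best P0=NH2 P1=- P2=-
Op 5: best P0=NH3 P1=- P2=-
Op 6: best P0=NH3 P1=- P2=NH0
Op 7: best P0=NH3 P1=- P2=-
Op 8: best P0=NH3 P1=NH2 P2=-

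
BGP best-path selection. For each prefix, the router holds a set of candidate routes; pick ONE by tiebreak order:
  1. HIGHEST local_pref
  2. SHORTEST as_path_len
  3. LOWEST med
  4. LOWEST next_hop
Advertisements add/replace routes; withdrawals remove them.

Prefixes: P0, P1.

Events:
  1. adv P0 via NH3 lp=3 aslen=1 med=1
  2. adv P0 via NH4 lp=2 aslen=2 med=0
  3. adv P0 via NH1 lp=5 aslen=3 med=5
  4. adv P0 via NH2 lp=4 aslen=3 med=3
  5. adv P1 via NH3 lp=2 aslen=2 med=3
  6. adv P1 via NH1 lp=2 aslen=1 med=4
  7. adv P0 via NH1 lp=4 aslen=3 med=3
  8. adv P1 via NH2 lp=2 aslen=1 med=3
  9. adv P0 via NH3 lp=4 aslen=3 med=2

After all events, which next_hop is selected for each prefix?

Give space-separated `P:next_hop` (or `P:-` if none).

Op 1: best P0=NH3 P1=-
Op 2: best P0=NH3 P1=-
Op 3: best P0=NH1 P1=-
Op 4: best P0=NH1 P1=-
Op 5: best P0=NH1 P1=NH3
Op 6: best P0=NH1 P1=NH1
Op 7: best P0=NH1 P1=NH1
Op 8: best P0=NH1 P1=NH2
Op 9: best P0=NH3 P1=NH2

Answer: P0:NH3 P1:NH2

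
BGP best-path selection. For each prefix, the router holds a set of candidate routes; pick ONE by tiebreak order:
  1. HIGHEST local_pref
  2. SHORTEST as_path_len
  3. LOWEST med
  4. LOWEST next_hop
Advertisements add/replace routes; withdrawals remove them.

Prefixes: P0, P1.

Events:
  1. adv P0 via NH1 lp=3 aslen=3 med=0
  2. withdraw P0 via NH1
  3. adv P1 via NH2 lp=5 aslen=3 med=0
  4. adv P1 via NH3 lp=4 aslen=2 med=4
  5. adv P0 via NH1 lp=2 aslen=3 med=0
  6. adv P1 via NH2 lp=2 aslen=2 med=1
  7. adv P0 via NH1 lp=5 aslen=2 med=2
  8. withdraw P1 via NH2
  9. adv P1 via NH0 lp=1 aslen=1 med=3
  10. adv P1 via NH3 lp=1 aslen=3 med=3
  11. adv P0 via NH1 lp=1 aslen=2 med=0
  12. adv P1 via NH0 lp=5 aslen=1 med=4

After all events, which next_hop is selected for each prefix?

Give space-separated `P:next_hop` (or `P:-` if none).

Answer: P0:NH1 P1:NH0

Derivation:
Op 1: best P0=NH1 P1=-
Op 2: best P0=- P1=-
Op 3: best P0=- P1=NH2
Op 4: best P0=- P1=NH2
Op 5: best P0=NH1 P1=NH2
Op 6: best P0=NH1 P1=NH3
Op 7: best P0=NH1 P1=NH3
Op 8: best P0=NH1 P1=NH3
Op 9: best P0=NH1 P1=NH3
Op 10: best P0=NH1 P1=NH0
Op 11: best P0=NH1 P1=NH0
Op 12: best P0=NH1 P1=NH0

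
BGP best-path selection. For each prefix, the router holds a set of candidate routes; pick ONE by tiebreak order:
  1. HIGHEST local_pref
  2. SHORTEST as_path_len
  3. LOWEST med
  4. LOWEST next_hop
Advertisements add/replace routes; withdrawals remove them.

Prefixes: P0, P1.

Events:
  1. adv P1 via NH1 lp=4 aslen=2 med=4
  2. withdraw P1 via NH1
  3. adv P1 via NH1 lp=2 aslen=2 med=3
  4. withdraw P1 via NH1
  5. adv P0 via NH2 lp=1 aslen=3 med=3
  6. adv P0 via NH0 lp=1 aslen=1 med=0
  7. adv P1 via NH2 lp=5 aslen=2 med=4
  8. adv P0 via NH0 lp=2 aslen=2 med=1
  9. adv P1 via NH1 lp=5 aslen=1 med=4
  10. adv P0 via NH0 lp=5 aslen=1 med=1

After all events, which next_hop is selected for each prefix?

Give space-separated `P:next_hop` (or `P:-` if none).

Answer: P0:NH0 P1:NH1

Derivation:
Op 1: best P0=- P1=NH1
Op 2: best P0=- P1=-
Op 3: best P0=- P1=NH1
Op 4: best P0=- P1=-
Op 5: best P0=NH2 P1=-
Op 6: best P0=NH0 P1=-
Op 7: best P0=NH0 P1=NH2
Op 8: best P0=NH0 P1=NH2
Op 9: best P0=NH0 P1=NH1
Op 10: best P0=NH0 P1=NH1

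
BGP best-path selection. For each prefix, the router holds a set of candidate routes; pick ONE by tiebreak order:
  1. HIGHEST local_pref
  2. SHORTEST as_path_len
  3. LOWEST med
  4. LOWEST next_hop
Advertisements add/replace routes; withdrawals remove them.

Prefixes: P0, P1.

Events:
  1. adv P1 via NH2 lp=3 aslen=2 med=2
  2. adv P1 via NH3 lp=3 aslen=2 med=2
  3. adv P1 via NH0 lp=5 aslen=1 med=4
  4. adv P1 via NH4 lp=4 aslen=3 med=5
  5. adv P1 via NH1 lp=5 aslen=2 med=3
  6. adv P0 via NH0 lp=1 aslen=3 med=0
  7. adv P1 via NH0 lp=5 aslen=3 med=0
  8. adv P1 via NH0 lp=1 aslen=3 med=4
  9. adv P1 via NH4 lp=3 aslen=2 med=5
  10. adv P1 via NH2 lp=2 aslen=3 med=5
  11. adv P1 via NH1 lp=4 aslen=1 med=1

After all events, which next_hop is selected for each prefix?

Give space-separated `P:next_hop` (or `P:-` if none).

Answer: P0:NH0 P1:NH1

Derivation:
Op 1: best P0=- P1=NH2
Op 2: best P0=- P1=NH2
Op 3: best P0=- P1=NH0
Op 4: best P0=- P1=NH0
Op 5: best P0=- P1=NH0
Op 6: best P0=NH0 P1=NH0
Op 7: best P0=NH0 P1=NH1
Op 8: best P0=NH0 P1=NH1
Op 9: best P0=NH0 P1=NH1
Op 10: best P0=NH0 P1=NH1
Op 11: best P0=NH0 P1=NH1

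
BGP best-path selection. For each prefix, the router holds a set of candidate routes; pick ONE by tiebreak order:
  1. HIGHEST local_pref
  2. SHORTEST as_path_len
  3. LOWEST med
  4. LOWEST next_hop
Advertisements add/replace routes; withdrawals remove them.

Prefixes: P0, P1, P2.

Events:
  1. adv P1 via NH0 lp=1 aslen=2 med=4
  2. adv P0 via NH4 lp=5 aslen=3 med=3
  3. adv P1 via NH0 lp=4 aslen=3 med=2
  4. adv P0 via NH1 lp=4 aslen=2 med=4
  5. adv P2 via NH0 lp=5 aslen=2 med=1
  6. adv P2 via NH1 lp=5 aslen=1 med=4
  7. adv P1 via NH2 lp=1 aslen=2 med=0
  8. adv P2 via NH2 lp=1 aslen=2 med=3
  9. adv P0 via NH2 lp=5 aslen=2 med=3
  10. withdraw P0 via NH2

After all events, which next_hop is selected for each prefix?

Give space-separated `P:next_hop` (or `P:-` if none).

Op 1: best P0=- P1=NH0 P2=-
Op 2: best P0=NH4 P1=NH0 P2=-
Op 3: best P0=NH4 P1=NH0 P2=-
Op 4: best P0=NH4 P1=NH0 P2=-
Op 5: best P0=NH4 P1=NH0 P2=NH0
Op 6: best P0=NH4 P1=NH0 P2=NH1
Op 7: best P0=NH4 P1=NH0 P2=NH1
Op 8: best P0=NH4 P1=NH0 P2=NH1
Op 9: best P0=NH2 P1=NH0 P2=NH1
Op 10: best P0=NH4 P1=NH0 P2=NH1

Answer: P0:NH4 P1:NH0 P2:NH1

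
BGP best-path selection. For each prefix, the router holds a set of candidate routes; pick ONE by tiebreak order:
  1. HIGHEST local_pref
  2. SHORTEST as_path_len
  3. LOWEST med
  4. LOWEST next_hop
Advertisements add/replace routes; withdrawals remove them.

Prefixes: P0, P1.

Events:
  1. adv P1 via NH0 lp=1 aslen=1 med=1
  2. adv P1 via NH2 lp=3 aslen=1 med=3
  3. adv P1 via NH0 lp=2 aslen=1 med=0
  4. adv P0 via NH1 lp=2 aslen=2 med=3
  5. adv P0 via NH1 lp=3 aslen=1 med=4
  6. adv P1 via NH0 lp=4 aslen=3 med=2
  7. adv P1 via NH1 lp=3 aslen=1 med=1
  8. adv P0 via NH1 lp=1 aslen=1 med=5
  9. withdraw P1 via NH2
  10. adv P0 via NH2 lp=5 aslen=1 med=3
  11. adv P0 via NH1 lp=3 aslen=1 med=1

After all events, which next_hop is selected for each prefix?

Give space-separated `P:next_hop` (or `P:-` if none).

Answer: P0:NH2 P1:NH0

Derivation:
Op 1: best P0=- P1=NH0
Op 2: best P0=- P1=NH2
Op 3: best P0=- P1=NH2
Op 4: best P0=NH1 P1=NH2
Op 5: best P0=NH1 P1=NH2
Op 6: best P0=NH1 P1=NH0
Op 7: best P0=NH1 P1=NH0
Op 8: best P0=NH1 P1=NH0
Op 9: best P0=NH1 P1=NH0
Op 10: best P0=NH2 P1=NH0
Op 11: best P0=NH2 P1=NH0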